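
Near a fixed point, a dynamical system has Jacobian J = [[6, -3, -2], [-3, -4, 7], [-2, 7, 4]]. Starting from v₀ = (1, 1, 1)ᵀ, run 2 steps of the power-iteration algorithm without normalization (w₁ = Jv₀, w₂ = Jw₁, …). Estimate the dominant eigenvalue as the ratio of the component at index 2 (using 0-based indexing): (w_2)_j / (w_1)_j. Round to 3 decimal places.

w1 = Jv₀ = (1, 0, 9)
w2 = Jw1 = (-12, 60, 34)
Ratio at component: 34 / 9 = 3.778

λ ≈ 3.778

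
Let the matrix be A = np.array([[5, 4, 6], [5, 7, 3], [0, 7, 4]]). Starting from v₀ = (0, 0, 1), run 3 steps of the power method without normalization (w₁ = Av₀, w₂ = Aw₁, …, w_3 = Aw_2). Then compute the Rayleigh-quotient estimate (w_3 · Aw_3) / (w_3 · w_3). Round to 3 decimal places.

λ ≈ 13.823

w1 = Av₀ = (5·0 + 4·0 + 6·1; 5·0 + 7·0 + 3·1; 0·0 + 7·0 + 4·1) = (6, 3, 4)
w2 = Aw1 = (5·6 + 4·3 + 6·4; 5·6 + 7·3 + 3·4; 0·6 + 7·3 + 4·4) = (66, 63, 37)
w3 = Aw2 = (804, 882, 589)
Aw3 = (11082, 11961, 8530)
w3·Aw3 = 804·11082 + 882·11961 + 589·8530 = 24483700; w3·w3 = 804·804 + 882·882 + 589·589 = 1771261
λ ≈ 24483700/1771261 = 13.823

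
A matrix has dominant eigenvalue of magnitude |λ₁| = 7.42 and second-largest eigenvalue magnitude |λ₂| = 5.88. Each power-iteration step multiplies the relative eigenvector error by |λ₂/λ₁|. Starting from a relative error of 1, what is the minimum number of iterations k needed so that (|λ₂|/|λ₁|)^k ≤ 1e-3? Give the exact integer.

|λ₂/λ₁| = 5.88/7.42 = 0.79245
Need k ≥ ln(1e-3) / ln(0.79245) = -6.9078 / -0.2326 ≈ 29.695
Smallest integer k satisfying the bound: 30

30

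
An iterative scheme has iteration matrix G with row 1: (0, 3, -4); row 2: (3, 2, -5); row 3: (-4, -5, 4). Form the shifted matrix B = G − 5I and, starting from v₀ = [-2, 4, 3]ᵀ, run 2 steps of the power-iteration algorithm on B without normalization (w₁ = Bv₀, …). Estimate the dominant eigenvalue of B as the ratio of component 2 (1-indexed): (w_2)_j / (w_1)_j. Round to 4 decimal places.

B = G − 5I has rows (-5, 3, -4); (3, -3, -5); (-4, -5, -1)
w1 = Bv₀ = ((-5)·(-2) + 3·4 + (-4)·3; 3·(-2) + (-3)·4 + (-5)·3; (-4)·(-2) + (-5)·4 + (-1)·3) = (10, -33, -15)
w2 = Bw1 = ((-5)·10 + 3·(-33) + (-4)·(-15); 3·10 + (-3)·(-33) + (-5)·(-15); (-4)·10 + (-5)·(-33) + (-1)·(-15)) = (-89, 204, 140)
Ratio: 204/-33 = -6.1818

-6.1818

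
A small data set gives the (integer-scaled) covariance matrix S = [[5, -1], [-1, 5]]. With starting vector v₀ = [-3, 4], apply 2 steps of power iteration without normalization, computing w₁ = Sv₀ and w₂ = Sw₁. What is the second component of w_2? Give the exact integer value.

134

w1 = Sv₀ = (5·(-3) + (-1)·4; (-1)·(-3) + 5·4) = (-19, 23)
w2 = Sw1 = (5·(-19) + (-1)·23; (-1)·(-19) + 5·23) = (-118, 134)
The requested component of w2 is 134.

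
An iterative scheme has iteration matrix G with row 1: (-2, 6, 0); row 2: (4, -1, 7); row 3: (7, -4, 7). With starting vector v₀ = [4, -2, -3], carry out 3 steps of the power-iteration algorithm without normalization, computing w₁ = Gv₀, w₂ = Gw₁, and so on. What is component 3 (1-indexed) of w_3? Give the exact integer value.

w1 = Gv₀ = ((-2)·4 + 6·(-2) + 0·(-3); 4·4 + (-1)·(-2) + 7·(-3); 7·4 + (-4)·(-2) + 7·(-3)) = (-20, -3, 15)
w2 = Gw1 = ((-2)·(-20) + 6·(-3) + 0·15; 4·(-20) + (-1)·(-3) + 7·15; 7·(-20) + (-4)·(-3) + 7·15) = (22, 28, -23)
w3 = Gw2 = (124, -101, -119)
The requested component of w3 is -119.

-119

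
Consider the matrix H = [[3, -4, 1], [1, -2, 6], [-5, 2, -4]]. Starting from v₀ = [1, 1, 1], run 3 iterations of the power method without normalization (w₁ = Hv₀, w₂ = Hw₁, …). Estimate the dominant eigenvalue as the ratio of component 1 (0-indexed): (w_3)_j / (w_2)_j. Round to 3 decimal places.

w1 = Hv₀ = (0, 5, -7)
w2 = Hw1 = (-27, -52, 38)
w3 = Hw2 = (165, 305, -121)
Ratio at component: 305 / -52 = -5.865

-5.865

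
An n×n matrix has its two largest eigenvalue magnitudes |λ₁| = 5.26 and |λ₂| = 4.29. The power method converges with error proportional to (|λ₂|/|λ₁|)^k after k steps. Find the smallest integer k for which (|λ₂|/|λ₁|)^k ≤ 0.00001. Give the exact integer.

57

|λ₂/λ₁| = 4.29/5.26 = 0.81559
Need k ≥ ln(0.00001) / ln(0.81559) = -11.5129 / -0.2038 ≈ 56.479
Smallest integer k satisfying the bound: 57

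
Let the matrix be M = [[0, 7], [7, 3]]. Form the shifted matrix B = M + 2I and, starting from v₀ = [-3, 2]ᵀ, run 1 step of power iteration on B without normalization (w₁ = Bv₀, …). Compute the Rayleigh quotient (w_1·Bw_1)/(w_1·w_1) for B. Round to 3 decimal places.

μ ≈ -2.697

B = M + 2I has rows (2, 7); (7, 5)
w1 = Bv₀ = (2·(-3) + 7·2; 7·(-3) + 5·2) = (8, -11)
Bw1 = (-61, 1)
w1·Bw1 = -499; w1·w1 = 185; μ ≈ -499/185 = -2.697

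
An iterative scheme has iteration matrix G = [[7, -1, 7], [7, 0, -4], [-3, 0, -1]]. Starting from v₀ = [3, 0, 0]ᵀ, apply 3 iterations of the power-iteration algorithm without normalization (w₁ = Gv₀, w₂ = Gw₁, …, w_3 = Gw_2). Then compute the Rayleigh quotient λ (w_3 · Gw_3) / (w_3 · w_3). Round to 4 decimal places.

0.0627

w1 = Gv₀ = (7·3 + (-1)·0 + 7·0; 7·3 + 0·0 + (-4)·0; (-3)·3 + 0·0 + (-1)·0) = (21, 21, -9)
w2 = Gw1 = (7·21 + (-1)·21 + 7·(-9); 7·21 + 0·21 + (-4)·(-9); (-3)·21 + 0·21 + (-1)·(-9)) = (63, 183, -54)
w3 = Gw2 = (-120, 657, -135)
Gw3 = (-2442, -300, 495)
w3·Gw3 = (-120)·(-2442) + 657·(-300) + (-135)·495 = 29115; w3·w3 = (-120)·(-120) + 657·657 + (-135)·(-135) = 464274
λ ≈ 29115/464274 = 0.0627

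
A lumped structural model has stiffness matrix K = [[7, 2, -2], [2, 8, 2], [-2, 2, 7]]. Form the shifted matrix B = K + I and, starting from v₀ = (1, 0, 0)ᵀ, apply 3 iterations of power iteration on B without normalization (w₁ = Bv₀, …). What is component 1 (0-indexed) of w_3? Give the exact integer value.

B = K + I has rows (8, 2, -2); (2, 9, 2); (-2, 2, 8)
w1 = Bv₀ = (8·1 + 2·0 + (-2)·0; 2·1 + 9·0 + 2·0; (-2)·1 + 2·0 + 8·0) = (8, 2, -2)
w2 = Bw1 = (8·8 + 2·2 + (-2)·(-2); 2·8 + 9·2 + 2·(-2); (-2)·8 + 2·2 + 8·(-2)) = (72, 30, -28)
w3 = Bw2 = (692, 358, -308)
Requested component of w3: 358

358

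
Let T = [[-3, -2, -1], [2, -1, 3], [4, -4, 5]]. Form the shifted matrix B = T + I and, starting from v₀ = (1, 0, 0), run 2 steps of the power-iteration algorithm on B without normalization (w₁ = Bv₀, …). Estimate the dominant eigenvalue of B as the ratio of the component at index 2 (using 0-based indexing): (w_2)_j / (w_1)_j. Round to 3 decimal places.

B = T + I has rows (-2, -2, -1); (2, 0, 3); (4, -4, 6)
w1 = Bv₀ = (-2, 2, 4)
w2 = Bw1 = (-4, 8, 8)
Ratio: 8/4 = 2.000

μ ≈ 2.000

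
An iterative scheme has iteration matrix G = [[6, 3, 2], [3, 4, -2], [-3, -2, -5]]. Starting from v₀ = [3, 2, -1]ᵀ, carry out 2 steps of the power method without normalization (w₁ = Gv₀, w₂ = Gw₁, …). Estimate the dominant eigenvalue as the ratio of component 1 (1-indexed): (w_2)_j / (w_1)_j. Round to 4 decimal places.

w1 = Gv₀ = (22, 19, -8)
w2 = Gw1 = (173, 158, -64)
Ratio at component: 173 / 22 = 7.8636

λ ≈ 7.8636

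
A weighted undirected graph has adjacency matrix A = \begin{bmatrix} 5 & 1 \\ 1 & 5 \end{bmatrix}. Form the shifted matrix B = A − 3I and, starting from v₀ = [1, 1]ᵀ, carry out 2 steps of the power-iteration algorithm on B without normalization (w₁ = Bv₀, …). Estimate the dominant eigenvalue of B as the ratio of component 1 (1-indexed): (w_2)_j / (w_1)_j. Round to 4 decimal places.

B = A − 3I has rows (2, 1); (1, 2)
w1 = Bv₀ = (3, 3)
w2 = Bw1 = (9, 9)
Ratio: 9/3 = 3.0000

μ ≈ 3.0000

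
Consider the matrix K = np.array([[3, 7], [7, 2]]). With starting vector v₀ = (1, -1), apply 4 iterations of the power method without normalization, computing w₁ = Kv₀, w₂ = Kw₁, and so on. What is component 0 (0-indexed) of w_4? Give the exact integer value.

w1 = Kv₀ = (3·1 + 7·(-1); 7·1 + 2·(-1)) = (-4, 5)
w2 = Kw1 = (3·(-4) + 7·5; 7·(-4) + 2·5) = (23, -18)
w3 = Kw2 = (-57, 125)
w4 = Kw3 = (704, -149)
The requested component of w4 is 704.

704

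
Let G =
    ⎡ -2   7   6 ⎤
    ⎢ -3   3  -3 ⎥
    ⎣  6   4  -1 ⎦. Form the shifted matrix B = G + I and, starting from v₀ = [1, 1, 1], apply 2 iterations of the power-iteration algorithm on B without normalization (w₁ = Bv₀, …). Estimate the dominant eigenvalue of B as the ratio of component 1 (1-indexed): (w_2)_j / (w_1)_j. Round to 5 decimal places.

B = G + I has rows (-1, 7, 6); (-3, 4, -3); (6, 4, 0)
w1 = Bv₀ = ((-1)·1 + 7·1 + 6·1; (-3)·1 + 4·1 + (-3)·1; 6·1 + 4·1 + 0·1) = (12, -2, 10)
w2 = Bw1 = ((-1)·12 + 7·(-2) + 6·10; (-3)·12 + 4·(-2) + (-3)·10; 6·12 + 4·(-2) + 0·10) = (34, -74, 64)
Ratio: 34/12 = 2.83333

μ ≈ 2.83333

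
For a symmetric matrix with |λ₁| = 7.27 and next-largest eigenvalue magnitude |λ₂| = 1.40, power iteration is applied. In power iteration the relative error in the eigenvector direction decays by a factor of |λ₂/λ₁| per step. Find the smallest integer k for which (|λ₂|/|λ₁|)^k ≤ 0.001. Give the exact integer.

|λ₂/λ₁| = 1.40/7.27 = 0.19257
Need k ≥ ln(0.001) / ln(0.19257) = -6.9078 / -1.6473 ≈ 4.193
Smallest integer k satisfying the bound: 5

5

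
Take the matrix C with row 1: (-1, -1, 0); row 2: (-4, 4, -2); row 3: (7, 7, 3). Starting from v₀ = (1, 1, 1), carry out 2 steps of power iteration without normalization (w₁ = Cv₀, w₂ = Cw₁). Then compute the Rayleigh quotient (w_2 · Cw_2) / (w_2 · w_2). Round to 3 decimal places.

2.122

w1 = Cv₀ = (-2, -2, 17)
w2 = Cw1 = (4, -34, 23)
Cw2 = (30, -198, -141)
w2·Cw2 = 4·30 + (-34)·(-198) + 23·(-141) = 3609; w2·w2 = 4·4 + (-34)·(-34) + 23·23 = 1701
λ ≈ 3609/1701 = 2.122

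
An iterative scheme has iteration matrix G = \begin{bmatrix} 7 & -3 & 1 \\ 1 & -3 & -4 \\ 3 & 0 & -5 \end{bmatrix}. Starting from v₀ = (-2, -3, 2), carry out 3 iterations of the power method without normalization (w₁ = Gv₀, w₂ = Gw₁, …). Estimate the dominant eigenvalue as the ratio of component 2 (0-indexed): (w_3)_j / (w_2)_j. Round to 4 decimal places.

-6.4366

w1 = Gv₀ = (-3, -1, -16)
w2 = Gw1 = (-34, 64, 71)
w3 = Gw2 = (-359, -510, -457)
Ratio at component: -457 / 71 = -6.4366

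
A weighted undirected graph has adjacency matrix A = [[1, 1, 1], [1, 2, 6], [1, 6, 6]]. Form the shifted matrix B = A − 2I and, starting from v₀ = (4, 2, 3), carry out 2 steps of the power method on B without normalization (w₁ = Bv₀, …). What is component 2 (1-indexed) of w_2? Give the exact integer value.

169

B = A − 2I has rows (-1, 1, 1); (1, 0, 6); (1, 6, 4)
w1 = Bv₀ = ((-1)·4 + 1·2 + 1·3; 1·4 + 0·2 + 6·3; 1·4 + 6·2 + 4·3) = (1, 22, 28)
w2 = Bw1 = ((-1)·1 + 1·22 + 1·28; 1·1 + 0·22 + 6·28; 1·1 + 6·22 + 4·28) = (49, 169, 245)
Requested component of w2: 169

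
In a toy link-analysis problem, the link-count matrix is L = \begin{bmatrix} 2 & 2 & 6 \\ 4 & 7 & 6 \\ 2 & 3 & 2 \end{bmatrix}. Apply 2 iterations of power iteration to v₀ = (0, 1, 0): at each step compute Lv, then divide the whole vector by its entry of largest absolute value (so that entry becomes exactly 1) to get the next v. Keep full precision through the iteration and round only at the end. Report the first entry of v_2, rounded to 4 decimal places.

Lv0 = (2.00000, 7.00000, 3.00000); divide by 7.00000 → v1 = (0.28571, 1.00000, 0.42857)
Lv1 = (5.14286, 10.71429, 4.42857); divide by 10.71429 → v2 = (0.48000, 1.00000, 0.41333)
Requested entry of v2: 36/75 = 0.4800

0.4800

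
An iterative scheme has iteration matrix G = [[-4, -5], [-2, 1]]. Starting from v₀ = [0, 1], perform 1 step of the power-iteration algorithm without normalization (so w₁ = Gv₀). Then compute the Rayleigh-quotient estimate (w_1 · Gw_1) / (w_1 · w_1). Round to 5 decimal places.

-2.46154

w1 = Gv₀ = ((-4)·0 + (-5)·1; (-2)·0 + 1·1) = (-5, 1)
Gw1 = (15, 11)
w1·Gw1 = (-5)·15 + 1·11 = -64; w1·w1 = (-5)·(-5) + 1·1 = 26
λ ≈ -64/26 = -2.46154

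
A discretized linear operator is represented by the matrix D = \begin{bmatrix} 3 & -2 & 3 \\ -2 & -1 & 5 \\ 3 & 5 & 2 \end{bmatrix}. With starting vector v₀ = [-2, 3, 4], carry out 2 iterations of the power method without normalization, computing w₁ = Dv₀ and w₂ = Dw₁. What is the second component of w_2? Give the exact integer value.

64

w1 = Dv₀ = (3·(-2) + (-2)·3 + 3·4; (-2)·(-2) + (-1)·3 + 5·4; 3·(-2) + 5·3 + 2·4) = (0, 21, 17)
w2 = Dw1 = (3·0 + (-2)·21 + 3·17; (-2)·0 + (-1)·21 + 5·17; 3·0 + 5·21 + 2·17) = (9, 64, 139)
The requested component of w2 is 64.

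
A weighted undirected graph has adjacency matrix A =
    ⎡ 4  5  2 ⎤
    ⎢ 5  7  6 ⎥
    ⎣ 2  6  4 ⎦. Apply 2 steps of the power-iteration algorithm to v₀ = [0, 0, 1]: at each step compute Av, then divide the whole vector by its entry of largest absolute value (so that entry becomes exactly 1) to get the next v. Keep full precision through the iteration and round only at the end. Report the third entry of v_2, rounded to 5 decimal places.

0.73684

Av0 = (2.000000, 6.000000, 4.000000); divide by 6.000000 → v1 = (0.333333, 1.000000, 0.666667)
Av1 = (7.666667, 12.666667, 9.333333); divide by 12.666667 → v2 = (0.605263, 1.000000, 0.736842)
Requested entry of v2: 56/76 = 0.73684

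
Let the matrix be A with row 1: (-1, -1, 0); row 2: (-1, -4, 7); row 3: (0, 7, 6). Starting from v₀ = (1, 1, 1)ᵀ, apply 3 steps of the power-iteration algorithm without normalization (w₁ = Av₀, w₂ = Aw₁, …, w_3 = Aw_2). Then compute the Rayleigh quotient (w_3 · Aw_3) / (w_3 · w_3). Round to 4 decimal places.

8.7971

w1 = Av₀ = ((-1)·1 + (-1)·1 + 0·1; (-1)·1 + (-4)·1 + 7·1; 0·1 + 7·1 + 6·1) = (-2, 2, 13)
w2 = Aw1 = ((-1)·(-2) + (-1)·2 + 0·13; (-1)·(-2) + (-4)·2 + 7·13; 0·(-2) + 7·2 + 6·13) = (0, 85, 92)
w3 = Aw2 = (-85, 304, 1147)
Aw3 = (-219, 6898, 9010)
w3·Aw3 = (-85)·(-219) + 304·6898 + 1147·9010 = 12450077; w3·w3 = (-85)·(-85) + 304·304 + 1147·1147 = 1415250
λ ≈ 12450077/1415250 = 8.7971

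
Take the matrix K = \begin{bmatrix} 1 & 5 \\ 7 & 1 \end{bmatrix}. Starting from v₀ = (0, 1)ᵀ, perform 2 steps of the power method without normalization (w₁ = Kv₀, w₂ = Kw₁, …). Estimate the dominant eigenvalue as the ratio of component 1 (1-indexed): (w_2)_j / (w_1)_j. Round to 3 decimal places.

λ ≈ 2.000

w1 = Kv₀ = (5, 1)
w2 = Kw1 = (10, 36)
Ratio at component: 10 / 5 = 2.000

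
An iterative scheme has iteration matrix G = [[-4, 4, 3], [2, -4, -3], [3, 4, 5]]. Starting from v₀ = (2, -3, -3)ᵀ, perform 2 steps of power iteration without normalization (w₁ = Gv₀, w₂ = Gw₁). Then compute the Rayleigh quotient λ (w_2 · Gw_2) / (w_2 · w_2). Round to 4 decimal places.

λ ≈ -6.1211

w1 = Gv₀ = (-29, 25, -21)
w2 = Gw1 = (153, -95, -92)
Gw2 = (-1268, 962, -381)
w2·Gw2 = 153·(-1268) + (-95)·962 + (-92)·(-381) = -250342; w2·w2 = 153·153 + (-95)·(-95) + (-92)·(-92) = 40898
λ ≈ -250342/40898 = -6.1211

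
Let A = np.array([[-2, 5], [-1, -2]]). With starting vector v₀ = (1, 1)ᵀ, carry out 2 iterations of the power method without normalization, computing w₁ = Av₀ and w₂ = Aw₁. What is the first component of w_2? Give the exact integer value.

w1 = Av₀ = ((-2)·1 + 5·1; (-1)·1 + (-2)·1) = (3, -3)
w2 = Aw1 = ((-2)·3 + 5·(-3); (-1)·3 + (-2)·(-3)) = (-21, 3)
The requested component of w2 is -21.

-21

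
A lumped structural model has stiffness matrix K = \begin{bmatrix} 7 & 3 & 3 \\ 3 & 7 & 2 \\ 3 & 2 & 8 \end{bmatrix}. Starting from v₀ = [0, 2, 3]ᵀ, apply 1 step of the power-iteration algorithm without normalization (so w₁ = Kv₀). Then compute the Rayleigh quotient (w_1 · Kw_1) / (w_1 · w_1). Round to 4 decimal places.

λ ≈ 12.2122

w1 = Kv₀ = (15, 20, 28)
Kw1 = (249, 241, 309)
w1·Kw1 = 15·249 + 20·241 + 28·309 = 17207; w1·w1 = 15·15 + 20·20 + 28·28 = 1409
λ ≈ 17207/1409 = 12.2122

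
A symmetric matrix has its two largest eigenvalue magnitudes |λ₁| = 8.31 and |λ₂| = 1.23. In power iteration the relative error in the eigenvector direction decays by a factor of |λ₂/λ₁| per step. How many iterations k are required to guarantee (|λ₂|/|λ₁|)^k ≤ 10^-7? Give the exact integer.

|λ₂/λ₁| = 1.23/8.31 = 0.14801
Need k ≥ ln(10^-7) / ln(0.14801) = -16.1181 / -1.9104 ≈ 8.437
Smallest integer k satisfying the bound: 9

9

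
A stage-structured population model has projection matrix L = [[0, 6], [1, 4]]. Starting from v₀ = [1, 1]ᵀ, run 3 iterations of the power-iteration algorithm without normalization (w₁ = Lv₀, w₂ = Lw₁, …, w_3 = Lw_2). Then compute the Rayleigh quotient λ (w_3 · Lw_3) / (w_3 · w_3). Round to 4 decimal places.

w1 = Lv₀ = (0·1 + 6·1; 1·1 + 4·1) = (6, 5)
w2 = Lw1 = (0·6 + 6·5; 1·6 + 4·5) = (30, 26)
w3 = Lw2 = (156, 134)
Lw3 = (804, 692)
w3·Lw3 = 156·804 + 134·692 = 218152; w3·w3 = 156·156 + 134·134 = 42292
λ ≈ 218152/42292 = 5.1582

λ ≈ 5.1582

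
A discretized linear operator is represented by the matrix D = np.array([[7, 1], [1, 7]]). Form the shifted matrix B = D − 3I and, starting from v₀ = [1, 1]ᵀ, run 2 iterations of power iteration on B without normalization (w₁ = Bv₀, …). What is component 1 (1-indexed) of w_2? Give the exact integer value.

25

B = D − 3I has rows (4, 1); (1, 4)
w1 = Bv₀ = (5, 5)
w2 = Bw1 = (25, 25)
Requested component of w2: 25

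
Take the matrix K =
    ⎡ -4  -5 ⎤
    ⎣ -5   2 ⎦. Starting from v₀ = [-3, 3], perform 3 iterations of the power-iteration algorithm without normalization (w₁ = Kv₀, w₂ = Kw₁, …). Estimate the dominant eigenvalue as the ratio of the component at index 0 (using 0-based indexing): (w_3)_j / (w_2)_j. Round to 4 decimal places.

λ ≈ -0.9355

w1 = Kv₀ = ((-4)·(-3) + (-5)·3; (-5)·(-3) + 2·3) = (-3, 21)
w2 = Kw1 = ((-4)·(-3) + (-5)·21; (-5)·(-3) + 2·21) = (-93, 57)
w3 = Kw2 = (87, 579)
Ratio at component: 87 / -93 = -0.9355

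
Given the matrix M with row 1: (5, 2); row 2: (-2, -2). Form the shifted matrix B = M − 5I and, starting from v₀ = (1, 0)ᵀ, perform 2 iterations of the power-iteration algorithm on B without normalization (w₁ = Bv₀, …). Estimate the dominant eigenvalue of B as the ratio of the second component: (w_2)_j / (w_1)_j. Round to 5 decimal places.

B = M − 5I has rows (0, 2); (-2, -7)
w1 = Bv₀ = (0·1 + 2·0; (-2)·1 + (-7)·0) = (0, -2)
w2 = Bw1 = (0·0 + 2·(-2); (-2)·0 + (-7)·(-2)) = (-4, 14)
Ratio: 14/-2 = -7.00000

-7.00000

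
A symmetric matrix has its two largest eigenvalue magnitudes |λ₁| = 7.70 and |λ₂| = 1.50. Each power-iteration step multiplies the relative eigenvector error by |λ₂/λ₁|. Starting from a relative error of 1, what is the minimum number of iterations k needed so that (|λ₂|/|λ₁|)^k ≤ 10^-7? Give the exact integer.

|λ₂/λ₁| = 1.50/7.70 = 0.19481
Need k ≥ ln(10^-7) / ln(0.19481) = -16.1181 / -1.6358 ≈ 9.854
Smallest integer k satisfying the bound: 10

10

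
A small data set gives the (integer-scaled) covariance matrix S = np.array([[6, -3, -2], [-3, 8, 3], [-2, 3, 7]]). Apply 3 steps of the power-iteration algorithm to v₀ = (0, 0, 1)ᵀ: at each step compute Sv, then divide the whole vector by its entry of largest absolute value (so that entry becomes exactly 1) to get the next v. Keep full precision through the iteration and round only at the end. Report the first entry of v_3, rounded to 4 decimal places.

Sv0 = (-2.00000, 3.00000, 7.00000); divide by 7.00000 → v1 = (-0.28571, 0.42857, 1.00000)
Sv1 = (-5.00000, 7.28571, 8.85714); divide by 8.85714 → v2 = (-0.56452, 0.82258, 1.00000)
Sv2 = (-7.85484, 11.27419, 10.59677); divide by 11.27419 → v3 = (-0.69671, 1.00000, 0.93991)
Requested entry of v3: -487/699 = -0.6967

-0.6967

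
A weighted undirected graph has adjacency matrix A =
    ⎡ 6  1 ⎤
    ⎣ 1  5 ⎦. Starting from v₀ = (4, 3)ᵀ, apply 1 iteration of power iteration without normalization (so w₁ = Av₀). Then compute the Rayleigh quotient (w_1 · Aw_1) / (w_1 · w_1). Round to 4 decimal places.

λ ≈ 6.6101

w1 = Av₀ = (6·4 + 1·3; 1·4 + 5·3) = (27, 19)
Aw1 = (181, 122)
w1·Aw1 = 27·181 + 19·122 = 7205; w1·w1 = 27·27 + 19·19 = 1090
λ ≈ 7205/1090 = 6.6101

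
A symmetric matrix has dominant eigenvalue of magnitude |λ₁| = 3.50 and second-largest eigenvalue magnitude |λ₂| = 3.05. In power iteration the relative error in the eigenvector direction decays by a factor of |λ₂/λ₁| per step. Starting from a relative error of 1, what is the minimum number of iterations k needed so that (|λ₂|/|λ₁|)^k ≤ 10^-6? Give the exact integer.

|λ₂/λ₁| = 3.05/3.50 = 0.87143
Need k ≥ ln(10^-6) / ln(0.87143) = -13.8155 / -0.1376 ≈ 100.388
Smallest integer k satisfying the bound: 101

101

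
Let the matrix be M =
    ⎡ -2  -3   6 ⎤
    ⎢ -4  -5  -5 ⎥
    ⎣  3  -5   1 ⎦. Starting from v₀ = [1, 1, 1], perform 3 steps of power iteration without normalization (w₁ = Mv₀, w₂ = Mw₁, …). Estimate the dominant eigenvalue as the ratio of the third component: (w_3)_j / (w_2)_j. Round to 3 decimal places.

-2.514

w1 = Mv₀ = (1, -14, -1)
w2 = Mw1 = (34, 71, 72)
w3 = Mw2 = (151, -851, -181)
Ratio at component: -181 / 72 = -2.514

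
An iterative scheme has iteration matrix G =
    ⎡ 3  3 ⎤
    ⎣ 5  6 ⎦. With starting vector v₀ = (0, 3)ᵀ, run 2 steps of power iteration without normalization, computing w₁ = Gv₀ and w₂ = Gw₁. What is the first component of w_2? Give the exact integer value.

81

w1 = Gv₀ = (3·0 + 3·3; 5·0 + 6·3) = (9, 18)
w2 = Gw1 = (3·9 + 3·18; 5·9 + 6·18) = (81, 153)
The requested component of w2 is 81.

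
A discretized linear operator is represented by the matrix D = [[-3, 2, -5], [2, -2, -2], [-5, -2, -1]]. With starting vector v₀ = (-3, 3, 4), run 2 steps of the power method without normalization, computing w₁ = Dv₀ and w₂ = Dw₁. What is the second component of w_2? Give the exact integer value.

w1 = Dv₀ = ((-3)·(-3) + 2·3 + (-5)·4; 2·(-3) + (-2)·3 + (-2)·4; (-5)·(-3) + (-2)·3 + (-1)·4) = (-5, -20, 5)
w2 = Dw1 = ((-3)·(-5) + 2·(-20) + (-5)·5; 2·(-5) + (-2)·(-20) + (-2)·5; (-5)·(-5) + (-2)·(-20) + (-1)·5) = (-50, 20, 60)
The requested component of w2 is 20.

20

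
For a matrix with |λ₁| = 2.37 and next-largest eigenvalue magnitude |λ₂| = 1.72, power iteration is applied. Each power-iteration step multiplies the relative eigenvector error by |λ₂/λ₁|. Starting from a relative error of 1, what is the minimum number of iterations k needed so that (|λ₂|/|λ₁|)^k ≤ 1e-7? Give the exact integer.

|λ₂/λ₁| = 1.72/2.37 = 0.72574
Need k ≥ ln(1e-7) / ln(0.72574) = -16.1181 / -0.3206 ≈ 50.280
Smallest integer k satisfying the bound: 51

51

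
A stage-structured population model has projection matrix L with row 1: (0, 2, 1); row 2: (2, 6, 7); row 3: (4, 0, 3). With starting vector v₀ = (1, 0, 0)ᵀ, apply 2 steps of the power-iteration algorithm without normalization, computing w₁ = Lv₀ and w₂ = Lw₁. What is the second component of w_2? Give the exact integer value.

40

w1 = Lv₀ = (0·1 + 2·0 + 1·0; 2·1 + 6·0 + 7·0; 4·1 + 0·0 + 3·0) = (0, 2, 4)
w2 = Lw1 = (0·0 + 2·2 + 1·4; 2·0 + 6·2 + 7·4; 4·0 + 0·2 + 3·4) = (8, 40, 12)
The requested component of w2 is 40.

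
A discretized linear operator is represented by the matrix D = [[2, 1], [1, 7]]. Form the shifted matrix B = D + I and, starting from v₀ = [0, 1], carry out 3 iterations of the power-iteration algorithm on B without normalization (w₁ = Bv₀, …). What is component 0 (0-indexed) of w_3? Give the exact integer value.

B = D + I has rows (3, 1); (1, 8)
w1 = Bv₀ = (1, 8)
w2 = Bw1 = (11, 65)
w3 = Bw2 = (98, 531)
Requested component of w3: 98

98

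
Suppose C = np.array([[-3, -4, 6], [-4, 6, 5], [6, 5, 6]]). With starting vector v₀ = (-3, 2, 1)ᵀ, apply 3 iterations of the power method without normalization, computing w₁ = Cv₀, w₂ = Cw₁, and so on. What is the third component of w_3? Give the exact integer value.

836

w1 = Cv₀ = ((-3)·(-3) + (-4)·2 + 6·1; (-4)·(-3) + 6·2 + 5·1; 6·(-3) + 5·2 + 6·1) = (7, 29, -2)
w2 = Cw1 = ((-3)·7 + (-4)·29 + 6·(-2); (-4)·7 + 6·29 + 5·(-2); 6·7 + 5·29 + 6·(-2)) = (-149, 136, 175)
w3 = Cw2 = (953, 2287, 836)
The requested component of w3 is 836.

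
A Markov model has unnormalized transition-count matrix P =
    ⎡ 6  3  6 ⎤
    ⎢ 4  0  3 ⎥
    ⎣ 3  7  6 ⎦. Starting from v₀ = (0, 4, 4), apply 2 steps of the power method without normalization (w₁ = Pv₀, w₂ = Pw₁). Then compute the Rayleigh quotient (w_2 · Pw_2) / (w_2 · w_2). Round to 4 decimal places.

λ ≈ 13.1207

w1 = Pv₀ = (6·0 + 3·4 + 6·4; 4·0 + 0·4 + 3·4; 3·0 + 7·4 + 6·4) = (36, 12, 52)
w2 = Pw1 = (6·36 + 3·12 + 6·52; 4·36 + 0·12 + 3·52; 3·36 + 7·12 + 6·52) = (564, 300, 504)
Pw2 = (7308, 3768, 6816)
w2·Pw2 = 564·7308 + 300·3768 + 504·6816 = 8687376; w2·w2 = 564·564 + 300·300 + 504·504 = 662112
λ ≈ 8687376/662112 = 13.1207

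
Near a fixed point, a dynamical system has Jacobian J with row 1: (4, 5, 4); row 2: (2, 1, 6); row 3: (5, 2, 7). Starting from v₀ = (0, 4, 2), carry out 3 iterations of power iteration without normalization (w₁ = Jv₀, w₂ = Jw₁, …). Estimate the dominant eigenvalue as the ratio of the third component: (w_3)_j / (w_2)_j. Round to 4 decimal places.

w1 = Jv₀ = (4·0 + 5·4 + 4·2; 2·0 + 1·4 + 6·2; 5·0 + 2·4 + 7·2) = (28, 16, 22)
w2 = Jw1 = (4·28 + 5·16 + 4·22; 2·28 + 1·16 + 6·22; 5·28 + 2·16 + 7·22) = (280, 204, 326)
w3 = Jw2 = (3444, 2720, 4090)
Ratio at component: 4090 / 326 = 12.5460

12.5460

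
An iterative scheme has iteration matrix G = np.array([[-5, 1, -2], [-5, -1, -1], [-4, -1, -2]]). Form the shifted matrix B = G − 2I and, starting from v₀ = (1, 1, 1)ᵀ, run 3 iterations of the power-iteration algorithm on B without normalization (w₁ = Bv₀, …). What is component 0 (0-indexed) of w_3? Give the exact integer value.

B = G − 2I has rows (-7, 1, -2); (-5, -3, -1); (-4, -1, -4)
w1 = Bv₀ = ((-7)·1 + 1·1 + (-2)·1; (-5)·1 + (-3)·1 + (-1)·1; (-4)·1 + (-1)·1 + (-4)·1) = (-8, -9, -9)
w2 = Bw1 = ((-7)·(-8) + 1·(-9) + (-2)·(-9); (-5)·(-8) + (-3)·(-9) + (-1)·(-9); (-4)·(-8) + (-1)·(-9) + (-4)·(-9)) = (65, 76, 77)
w3 = Bw2 = (-533, -630, -644)
Requested component of w3: -533

-533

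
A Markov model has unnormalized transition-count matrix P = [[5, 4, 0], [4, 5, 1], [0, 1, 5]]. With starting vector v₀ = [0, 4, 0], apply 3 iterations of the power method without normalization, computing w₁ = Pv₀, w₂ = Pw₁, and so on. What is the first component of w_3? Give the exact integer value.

1472

w1 = Pv₀ = (5·0 + 4·4 + 0·0; 4·0 + 5·4 + 1·0; 0·0 + 1·4 + 5·0) = (16, 20, 4)
w2 = Pw1 = (5·16 + 4·20 + 0·4; 4·16 + 5·20 + 1·4; 0·16 + 1·20 + 5·4) = (160, 168, 40)
w3 = Pw2 = (1472, 1520, 368)
The requested component of w3 is 1472.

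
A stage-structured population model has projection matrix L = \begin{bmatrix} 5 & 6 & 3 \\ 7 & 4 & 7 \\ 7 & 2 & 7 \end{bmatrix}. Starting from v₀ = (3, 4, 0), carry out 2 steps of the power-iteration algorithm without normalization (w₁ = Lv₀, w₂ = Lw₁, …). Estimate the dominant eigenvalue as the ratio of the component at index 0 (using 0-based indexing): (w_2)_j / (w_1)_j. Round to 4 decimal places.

w1 = Lv₀ = (39, 37, 29)
w2 = Lw1 = (504, 624, 550)
Ratio at component: 504 / 39 = 12.9231

λ ≈ 12.9231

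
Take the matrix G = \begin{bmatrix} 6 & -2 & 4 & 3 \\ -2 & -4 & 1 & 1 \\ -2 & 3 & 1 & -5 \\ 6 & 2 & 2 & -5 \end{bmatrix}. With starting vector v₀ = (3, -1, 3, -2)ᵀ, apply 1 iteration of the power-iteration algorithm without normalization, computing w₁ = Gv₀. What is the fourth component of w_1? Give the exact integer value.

w1 = Gv₀ = (26, -1, 4, 32)
The requested component of w1 is 32.

32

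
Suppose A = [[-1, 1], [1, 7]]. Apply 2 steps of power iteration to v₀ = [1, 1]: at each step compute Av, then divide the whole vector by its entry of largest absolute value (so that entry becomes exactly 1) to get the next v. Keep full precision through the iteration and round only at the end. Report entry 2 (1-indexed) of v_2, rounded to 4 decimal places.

Av0 = (0.00000, 8.00000); divide by 8.00000 → v1 = (0.00000, 1.00000)
Av1 = (1.00000, 7.00000); divide by 7.00000 → v2 = (0.14286, 1.00000)
Requested entry of v2: 56/56 = 1.0000

1.0000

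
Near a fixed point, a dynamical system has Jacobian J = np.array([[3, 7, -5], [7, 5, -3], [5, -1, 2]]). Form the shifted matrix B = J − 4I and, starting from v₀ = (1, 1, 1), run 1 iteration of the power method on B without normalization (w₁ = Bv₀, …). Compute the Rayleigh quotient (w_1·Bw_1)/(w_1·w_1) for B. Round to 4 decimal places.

1.5333

B = J − 4I has rows (-1, 7, -5); (7, 1, -3); (5, -1, -2)
w1 = Bv₀ = ((-1)·1 + 7·1 + (-5)·1; 7·1 + 1·1 + (-3)·1; 5·1 + (-1)·1 + (-2)·1) = (1, 5, 2)
Bw1 = (24, 6, -4)
w1·Bw1 = 46; w1·w1 = 30; μ ≈ 46/30 = 1.5333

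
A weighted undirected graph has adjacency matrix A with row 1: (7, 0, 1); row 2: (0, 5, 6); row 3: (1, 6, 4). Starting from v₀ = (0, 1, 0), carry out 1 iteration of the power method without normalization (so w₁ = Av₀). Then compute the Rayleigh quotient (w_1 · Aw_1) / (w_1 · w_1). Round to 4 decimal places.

λ ≈ 10.3115

w1 = Av₀ = (7·0 + 0·1 + 1·0; 0·0 + 5·1 + 6·0; 1·0 + 6·1 + 4·0) = (0, 5, 6)
Aw1 = (6, 61, 54)
w1·Aw1 = 0·6 + 5·61 + 6·54 = 629; w1·w1 = 0·0 + 5·5 + 6·6 = 61
λ ≈ 629/61 = 10.3115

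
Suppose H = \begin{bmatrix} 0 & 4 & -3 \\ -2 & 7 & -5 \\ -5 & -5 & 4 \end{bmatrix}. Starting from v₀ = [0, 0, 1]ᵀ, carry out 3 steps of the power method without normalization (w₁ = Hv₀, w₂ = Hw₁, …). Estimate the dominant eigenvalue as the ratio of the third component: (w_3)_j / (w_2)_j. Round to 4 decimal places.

w1 = Hv₀ = (-3, -5, 4)
w2 = Hw1 = (-32, -49, 56)
w3 = Hw2 = (-364, -559, 629)
Ratio at component: 629 / 56 = 11.2321

11.2321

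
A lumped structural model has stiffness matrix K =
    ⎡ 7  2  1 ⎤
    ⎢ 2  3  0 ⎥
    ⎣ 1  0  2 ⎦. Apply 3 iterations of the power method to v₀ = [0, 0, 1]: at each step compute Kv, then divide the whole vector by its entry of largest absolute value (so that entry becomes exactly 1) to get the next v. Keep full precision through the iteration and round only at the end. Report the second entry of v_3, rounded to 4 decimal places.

0.3333

Kv0 = (1.00000, 0.00000, 2.00000); divide by 2.00000 → v1 = (0.50000, 0.00000, 1.00000)
Kv1 = (4.50000, 1.00000, 2.50000); divide by 4.50000 → v2 = (1.00000, 0.22222, 0.55556)
Kv2 = (8.00000, 2.66667, 2.11111); divide by 8.00000 → v3 = (1.00000, 0.33333, 0.26389)
Requested entry of v3: 24/72 = 0.3333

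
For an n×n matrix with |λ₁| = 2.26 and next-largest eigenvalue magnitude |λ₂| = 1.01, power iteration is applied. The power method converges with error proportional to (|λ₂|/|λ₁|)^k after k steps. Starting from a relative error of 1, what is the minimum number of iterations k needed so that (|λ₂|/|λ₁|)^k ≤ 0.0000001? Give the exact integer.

21

|λ₂/λ₁| = 1.01/2.26 = 0.44690
Need k ≥ ln(0.0000001) / ln(0.44690) = -16.1181 / -0.8054 ≈ 20.012
Smallest integer k satisfying the bound: 21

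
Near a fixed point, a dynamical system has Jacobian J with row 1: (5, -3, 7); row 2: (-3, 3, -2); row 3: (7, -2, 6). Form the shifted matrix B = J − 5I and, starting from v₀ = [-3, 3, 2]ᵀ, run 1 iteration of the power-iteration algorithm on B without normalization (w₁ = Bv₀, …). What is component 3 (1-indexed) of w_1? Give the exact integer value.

B = J − 5I has rows (0, -3, 7); (-3, -2, -2); (7, -2, 1)
w1 = Bv₀ = (5, -1, -25)
Requested component of w1: -25

-25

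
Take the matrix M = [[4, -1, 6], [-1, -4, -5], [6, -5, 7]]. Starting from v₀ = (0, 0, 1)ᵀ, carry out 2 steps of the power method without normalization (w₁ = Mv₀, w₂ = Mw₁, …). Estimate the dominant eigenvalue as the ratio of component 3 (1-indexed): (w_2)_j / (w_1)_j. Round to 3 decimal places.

w1 = Mv₀ = (4·0 + (-1)·0 + 6·1; (-1)·0 + (-4)·0 + (-5)·1; 6·0 + (-5)·0 + 7·1) = (6, -5, 7)
w2 = Mw1 = (4·6 + (-1)·(-5) + 6·7; (-1)·6 + (-4)·(-5) + (-5)·7; 6·6 + (-5)·(-5) + 7·7) = (71, -21, 110)
Ratio at component: 110 / 7 = 15.714

15.714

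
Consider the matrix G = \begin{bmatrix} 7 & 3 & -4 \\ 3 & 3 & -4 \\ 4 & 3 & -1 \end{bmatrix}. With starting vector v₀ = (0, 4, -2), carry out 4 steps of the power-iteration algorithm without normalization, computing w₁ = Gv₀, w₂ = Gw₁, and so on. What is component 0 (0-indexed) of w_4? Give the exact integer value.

2664

w1 = Gv₀ = (7·0 + 3·4 + (-4)·(-2); 3·0 + 3·4 + (-4)·(-2); 4·0 + 3·4 + (-1)·(-2)) = (20, 20, 14)
w2 = Gw1 = (7·20 + 3·20 + (-4)·14; 3·20 + 3·20 + (-4)·14; 4·20 + 3·20 + (-1)·14) = (144, 64, 126)
w3 = Gw2 = (696, 120, 642)
w4 = Gw3 = (2664, -120, 2502)
The requested component of w4 is 2664.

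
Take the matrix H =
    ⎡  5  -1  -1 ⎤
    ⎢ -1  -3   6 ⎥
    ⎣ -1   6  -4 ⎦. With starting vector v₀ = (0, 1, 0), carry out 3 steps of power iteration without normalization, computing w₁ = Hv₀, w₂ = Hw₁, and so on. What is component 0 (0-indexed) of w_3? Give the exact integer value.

-45

w1 = Hv₀ = (-1, -3, 6)
w2 = Hw1 = (-8, 46, -41)
w3 = Hw2 = (-45, -376, 448)
The requested component of w3 is -45.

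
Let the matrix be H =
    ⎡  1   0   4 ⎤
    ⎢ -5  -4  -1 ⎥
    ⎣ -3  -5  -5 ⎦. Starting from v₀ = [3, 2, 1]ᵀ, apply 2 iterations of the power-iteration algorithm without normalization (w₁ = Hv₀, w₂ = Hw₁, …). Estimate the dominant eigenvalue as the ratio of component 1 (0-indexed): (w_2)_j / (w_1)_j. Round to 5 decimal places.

w1 = Hv₀ = (7, -24, -24)
w2 = Hw1 = (-89, 85, 219)
Ratio at component: 85 / -24 = -3.54167

λ ≈ -3.54167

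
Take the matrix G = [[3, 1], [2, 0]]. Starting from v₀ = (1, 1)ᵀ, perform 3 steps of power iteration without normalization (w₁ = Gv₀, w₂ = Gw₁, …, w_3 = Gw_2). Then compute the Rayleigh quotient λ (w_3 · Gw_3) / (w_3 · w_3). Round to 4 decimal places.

3.5627

w1 = Gv₀ = (3·1 + 1·1; 2·1 + 0·1) = (4, 2)
w2 = Gw1 = (3·4 + 1·2; 2·4 + 0·2) = (14, 8)
w3 = Gw2 = (50, 28)
Gw3 = (178, 100)
w3·Gw3 = 50·178 + 28·100 = 11700; w3·w3 = 50·50 + 28·28 = 3284
λ ≈ 11700/3284 = 3.5627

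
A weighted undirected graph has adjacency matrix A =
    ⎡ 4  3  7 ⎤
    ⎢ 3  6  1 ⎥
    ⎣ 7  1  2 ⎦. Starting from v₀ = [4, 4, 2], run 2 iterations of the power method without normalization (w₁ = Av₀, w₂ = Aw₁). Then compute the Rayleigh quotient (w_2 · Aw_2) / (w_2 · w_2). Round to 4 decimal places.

11.5986

w1 = Av₀ = (42, 38, 36)
w2 = Aw1 = (534, 390, 404)
Aw2 = (6134, 4346, 4936)
w2·Aw2 = 534·6134 + 390·4346 + 404·4936 = 6964640; w2·w2 = 534·534 + 390·390 + 404·404 = 600472
λ ≈ 6964640/600472 = 11.5986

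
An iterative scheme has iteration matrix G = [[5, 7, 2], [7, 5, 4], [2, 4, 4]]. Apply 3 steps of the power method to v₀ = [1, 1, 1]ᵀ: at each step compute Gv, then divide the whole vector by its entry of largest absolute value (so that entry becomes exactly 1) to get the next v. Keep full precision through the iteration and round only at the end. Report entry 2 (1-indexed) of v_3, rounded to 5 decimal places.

Gv0 = (14.000000, 16.000000, 10.000000); divide by 16.000000 → v1 = (0.875000, 1.000000, 0.625000)
Gv1 = (12.625000, 13.625000, 8.250000); divide by 13.625000 → v2 = (0.926606, 1.000000, 0.605505)
Gv2 = (12.844037, 13.908257, 8.275229); divide by 13.908257 → v3 = (0.923483, 1.000000, 0.594987)
Requested entry of v3: 3032/3032 = 1.00000

1.00000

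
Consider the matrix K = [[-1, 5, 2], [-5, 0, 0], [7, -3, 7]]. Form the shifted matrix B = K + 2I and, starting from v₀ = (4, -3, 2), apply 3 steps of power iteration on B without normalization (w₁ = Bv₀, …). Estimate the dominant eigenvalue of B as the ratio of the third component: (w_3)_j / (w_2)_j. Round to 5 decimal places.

B = K + 2I has rows (1, 5, 2); (-5, 2, 0); (7, -3, 9)
w1 = Bv₀ = (-7, -26, 55)
w2 = Bw1 = (-27, -17, 524)
w3 = Bw2 = (936, 101, 4578)
Ratio: 4578/524 = 8.73664

μ ≈ 8.73664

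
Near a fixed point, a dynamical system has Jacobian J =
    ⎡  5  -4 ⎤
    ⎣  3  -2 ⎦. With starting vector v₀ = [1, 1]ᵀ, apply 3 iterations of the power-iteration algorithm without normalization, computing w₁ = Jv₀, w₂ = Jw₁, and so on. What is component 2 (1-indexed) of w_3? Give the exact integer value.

w1 = Jv₀ = (5·1 + (-4)·1; 3·1 + (-2)·1) = (1, 1)
w2 = Jw1 = (5·1 + (-4)·1; 3·1 + (-2)·1) = (1, 1)
w3 = Jw2 = (1, 1)
The requested component of w3 is 1.

1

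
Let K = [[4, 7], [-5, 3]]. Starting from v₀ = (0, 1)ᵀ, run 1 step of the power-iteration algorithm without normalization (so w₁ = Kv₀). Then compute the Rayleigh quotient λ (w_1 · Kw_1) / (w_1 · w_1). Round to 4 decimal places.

4.5690

w1 = Kv₀ = (7, 3)
Kw1 = (49, -26)
w1·Kw1 = 7·49 + 3·(-26) = 265; w1·w1 = 7·7 + 3·3 = 58
λ ≈ 265/58 = 4.5690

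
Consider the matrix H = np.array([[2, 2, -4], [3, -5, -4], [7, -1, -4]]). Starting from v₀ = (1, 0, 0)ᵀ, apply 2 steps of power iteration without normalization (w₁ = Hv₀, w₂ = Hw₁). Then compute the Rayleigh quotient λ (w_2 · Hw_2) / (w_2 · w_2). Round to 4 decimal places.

w1 = Hv₀ = (2, 3, 7)
w2 = Hw1 = (-18, -37, -17)
Hw2 = (-42, 199, -21)
w2·Hw2 = (-18)·(-42) + (-37)·199 + (-17)·(-21) = -6250; w2·w2 = (-18)·(-18) + (-37)·(-37) + (-17)·(-17) = 1982
λ ≈ -6250/1982 = -3.1534

λ ≈ -3.1534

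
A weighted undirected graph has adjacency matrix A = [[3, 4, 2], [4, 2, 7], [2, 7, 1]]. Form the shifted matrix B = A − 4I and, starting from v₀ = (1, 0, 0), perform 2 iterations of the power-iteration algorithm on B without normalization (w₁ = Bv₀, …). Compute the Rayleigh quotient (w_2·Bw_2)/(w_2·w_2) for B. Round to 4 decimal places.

μ ≈ 1.0970

B = A − 4I has rows (-1, 4, 2); (4, -2, 7); (2, 7, -3)
w1 = Bv₀ = (-1, 4, 2)
w2 = Bw1 = (21, 2, 20)
Bw2 = (27, 220, -4)
w2·Bw2 = 927; w2·w2 = 845; μ ≈ 927/845 = 1.0970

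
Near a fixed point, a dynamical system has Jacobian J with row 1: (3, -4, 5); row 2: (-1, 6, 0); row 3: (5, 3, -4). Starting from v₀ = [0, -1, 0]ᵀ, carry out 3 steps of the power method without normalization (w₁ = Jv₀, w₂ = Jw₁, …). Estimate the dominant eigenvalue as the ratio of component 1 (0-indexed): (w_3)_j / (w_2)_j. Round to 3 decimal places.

λ ≈ 6.525

w1 = Jv₀ = (4, -6, -3)
w2 = Jw1 = (21, -40, 14)
w3 = Jw2 = (293, -261, -71)
Ratio at component: -261 / -40 = 6.525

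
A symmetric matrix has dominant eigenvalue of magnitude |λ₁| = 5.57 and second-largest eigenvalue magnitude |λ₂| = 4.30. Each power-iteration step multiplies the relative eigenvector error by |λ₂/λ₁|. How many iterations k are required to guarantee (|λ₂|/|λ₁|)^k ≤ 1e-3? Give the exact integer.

27

|λ₂/λ₁| = 4.30/5.57 = 0.77199
Need k ≥ ln(1e-3) / ln(0.77199) = -6.9078 / -0.2588 ≈ 26.694
Smallest integer k satisfying the bound: 27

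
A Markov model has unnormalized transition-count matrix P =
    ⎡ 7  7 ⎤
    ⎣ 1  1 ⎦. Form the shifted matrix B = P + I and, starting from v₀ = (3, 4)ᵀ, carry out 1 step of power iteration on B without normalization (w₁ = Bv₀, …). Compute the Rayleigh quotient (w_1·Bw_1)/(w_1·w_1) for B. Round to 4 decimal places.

B = P + I has rows (8, 7); (1, 2)
w1 = Bv₀ = (8·3 + 7·4; 1·3 + 2·4) = (52, 11)
Bw1 = (493, 74)
w1·Bw1 = 26450; w1·w1 = 2825; μ ≈ 26450/2825 = 9.3628

9.3628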